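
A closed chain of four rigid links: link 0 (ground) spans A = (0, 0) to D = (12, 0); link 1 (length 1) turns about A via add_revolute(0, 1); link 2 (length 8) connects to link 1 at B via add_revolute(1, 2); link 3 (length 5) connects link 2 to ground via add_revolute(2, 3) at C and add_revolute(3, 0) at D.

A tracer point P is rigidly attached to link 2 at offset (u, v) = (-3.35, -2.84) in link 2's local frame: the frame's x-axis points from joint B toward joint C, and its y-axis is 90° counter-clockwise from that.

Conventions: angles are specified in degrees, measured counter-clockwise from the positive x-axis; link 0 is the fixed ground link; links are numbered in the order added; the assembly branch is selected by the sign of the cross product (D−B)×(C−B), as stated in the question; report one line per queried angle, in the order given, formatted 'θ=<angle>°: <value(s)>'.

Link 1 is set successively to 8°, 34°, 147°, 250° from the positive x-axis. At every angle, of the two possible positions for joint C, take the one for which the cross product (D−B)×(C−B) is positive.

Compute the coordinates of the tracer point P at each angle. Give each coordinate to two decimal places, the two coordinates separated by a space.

A=(0,0), D=(12.00,0)
θ=8°: B = A + 1.00·(cos8°, sin8°) = (0.9903, 0.1392)
θ=8°: |BD| = 11.0106
θ=8°: circle(B,8.00) ∩ circle(D,5.00): a=7.2763, h=3.3249
θ=8°:   candidates: C₊=(8.3080,3.3719) cross=36.609; C₋=(8.2240,-3.2775) cross=-36.609
θ=8°:   branch + wants cross > 0 → take C=(8.3080,3.3719) (cross=36.609)
θ=8°: ex = (C−B)/|BC| = (0.9147,0.4041); ey = (-0.4041,0.9147)
θ=8°: P = B + -3.35·ex + -2.84·ey = (-0.9264,-3.8123)
θ=34°: B = A + 1.00·(cos34°, sin34°) = (0.8290, 0.5592)
θ=34°: |BD| = 11.1849
θ=34°: circle(B,8.00) ∩ circle(D,5.00): a=7.3359, h=3.1914
θ=34°:   candidates: C₊=(8.3153,3.3798) cross=35.695; C₋=(7.9962,-2.9949) cross=-35.695
θ=34°:   branch + wants cross > 0 → take C=(8.3153,3.3798) (cross=35.695)
θ=34°: ex = (C−B)/|BC| = (0.9358,0.3526); ey = (-0.3526,0.9358)
θ=34°: P = B + -3.35·ex + -2.84·ey = (-1.3045,-3.2796)
θ=147°: B = A + 1.00·(cos147°, sin147°) = (-0.8387, 0.5446)
θ=147°: |BD| = 12.8502
θ=147°: circle(B,8.00) ∩ circle(D,5.00): a=7.9426, h=0.9567
θ=147°:   candidates: C₊=(7.1373,1.1638) cross=12.293; C₋=(7.0562,-0.7478) cross=-12.293
θ=147°:   branch + wants cross > 0 → take C=(7.1373,1.1638) (cross=12.293)
θ=147°: ex = (C−B)/|BC| = (0.9970,0.0774); ey = (-0.0774,0.9970)
θ=147°: P = B + -3.35·ex + -2.84·ey = (-3.9588,-2.5461)
θ=250°: B = A + 1.00·(cos250°, sin250°) = (-0.3420, -0.9397)
θ=250°: |BD| = 12.3777
θ=250°: circle(B,8.00) ∩ circle(D,5.00): a=7.7643, h=1.9277
θ=250°:   candidates: C₊=(7.2535,1.5719) cross=23.860; C₋=(7.5462,-2.2724) cross=-23.860
θ=250°:   branch + wants cross > 0 → take C=(7.2535,1.5719) (cross=23.860)
θ=250°: ex = (C−B)/|BC| = (0.9494,0.3139); ey = (-0.3139,0.9494)
θ=250°: P = B + -3.35·ex + -2.84·ey = (-2.6310,-4.6878)

θ=8°: -0.93 -3.81
θ=34°: -1.30 -3.28
θ=147°: -3.96 -2.55
θ=250°: -2.63 -4.69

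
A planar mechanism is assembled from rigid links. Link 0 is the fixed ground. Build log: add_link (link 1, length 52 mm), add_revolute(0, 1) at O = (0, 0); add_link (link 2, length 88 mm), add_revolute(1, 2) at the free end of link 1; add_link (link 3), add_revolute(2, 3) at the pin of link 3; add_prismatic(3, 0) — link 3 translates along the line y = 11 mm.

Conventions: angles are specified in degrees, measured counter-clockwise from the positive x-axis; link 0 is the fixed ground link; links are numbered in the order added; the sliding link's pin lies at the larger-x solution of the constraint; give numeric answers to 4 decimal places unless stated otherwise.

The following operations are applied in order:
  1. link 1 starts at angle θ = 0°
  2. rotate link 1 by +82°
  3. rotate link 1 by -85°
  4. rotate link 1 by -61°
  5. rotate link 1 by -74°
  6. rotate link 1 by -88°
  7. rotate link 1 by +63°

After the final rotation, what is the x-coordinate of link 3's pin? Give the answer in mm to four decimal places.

geometry: r = 52 mm, L = 88 mm, e = 11 mm; θ starts at 0°
rotate link 1 by +82°: θ ← 0° +82° = 82°
rotate link 1 by -85°: θ ← 82° -85° = -3°
rotate link 1 by -61°: θ ← -3° -61° = -64°
rotate link 1 by -74°: θ ← -64° -74° = -138°
rotate link 1 by -88°: θ ← -138° -88° = -226°
rotate link 1 by +63°: θ ← -226° +63° = -163°
crank pin P = (r cos θ, r sin θ) = (-49.727847, -15.203329)
h = r sin θ − e = -15.203329 − 11 = -26.203329
x = r cos θ + √(L² − h²) = -49.727847 + 84.008247 = 34.280400

34.2804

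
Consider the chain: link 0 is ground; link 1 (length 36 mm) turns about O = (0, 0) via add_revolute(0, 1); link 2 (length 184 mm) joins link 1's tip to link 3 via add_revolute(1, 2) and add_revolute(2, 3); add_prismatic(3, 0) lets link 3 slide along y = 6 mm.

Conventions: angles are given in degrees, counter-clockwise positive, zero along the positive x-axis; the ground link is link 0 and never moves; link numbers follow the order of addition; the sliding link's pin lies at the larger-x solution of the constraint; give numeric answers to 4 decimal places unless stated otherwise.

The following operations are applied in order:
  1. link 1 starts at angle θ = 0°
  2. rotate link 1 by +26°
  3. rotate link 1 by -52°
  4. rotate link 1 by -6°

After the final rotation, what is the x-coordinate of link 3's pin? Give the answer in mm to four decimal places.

geometry: r = 36 mm, L = 184 mm, e = 6 mm; θ starts at 0°
rotate link 1 by +26°: θ ← 0° +26° = 26°
rotate link 1 by -52°: θ ← 26° -52° = -26°
rotate link 1 by -6°: θ ← -26° -6° = -32°
crank pin P = (r cos θ, r sin θ) = (30.529731, -19.077094)
h = r sin θ − e = -19.077094 − 6 = -25.077094
x = r cos θ + √(L² − h²) = 30.529731 + 182.283130 = 212.812861

212.8129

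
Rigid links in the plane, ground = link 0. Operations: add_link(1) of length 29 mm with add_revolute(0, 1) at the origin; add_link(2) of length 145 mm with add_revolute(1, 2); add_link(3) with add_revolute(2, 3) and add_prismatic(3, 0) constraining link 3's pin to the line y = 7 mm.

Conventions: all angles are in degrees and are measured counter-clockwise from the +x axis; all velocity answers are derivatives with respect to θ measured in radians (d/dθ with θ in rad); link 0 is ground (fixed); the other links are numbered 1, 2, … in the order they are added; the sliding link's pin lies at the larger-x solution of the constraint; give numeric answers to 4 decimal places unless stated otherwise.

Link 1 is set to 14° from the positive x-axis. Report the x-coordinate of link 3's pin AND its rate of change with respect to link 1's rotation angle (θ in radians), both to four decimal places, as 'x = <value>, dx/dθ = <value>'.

geometry: r = 29 mm, L = 145 mm, e = 7 mm
crank pin P = (r cos θ, r sin θ) = (28.138576, 7.015735)
h = r sin θ − e = 7.015735 − 7 = 0.015735
x = r cos θ + √(L² − h²) = 28.138576 + 144.999999 = 173.138575
dx/dθ = −r sin θ − h·r cos θ/√(L² − h²) (θ in radians; h = 0.015735) = -7.018788

x = 173.1386, dx/dθ = -7.0188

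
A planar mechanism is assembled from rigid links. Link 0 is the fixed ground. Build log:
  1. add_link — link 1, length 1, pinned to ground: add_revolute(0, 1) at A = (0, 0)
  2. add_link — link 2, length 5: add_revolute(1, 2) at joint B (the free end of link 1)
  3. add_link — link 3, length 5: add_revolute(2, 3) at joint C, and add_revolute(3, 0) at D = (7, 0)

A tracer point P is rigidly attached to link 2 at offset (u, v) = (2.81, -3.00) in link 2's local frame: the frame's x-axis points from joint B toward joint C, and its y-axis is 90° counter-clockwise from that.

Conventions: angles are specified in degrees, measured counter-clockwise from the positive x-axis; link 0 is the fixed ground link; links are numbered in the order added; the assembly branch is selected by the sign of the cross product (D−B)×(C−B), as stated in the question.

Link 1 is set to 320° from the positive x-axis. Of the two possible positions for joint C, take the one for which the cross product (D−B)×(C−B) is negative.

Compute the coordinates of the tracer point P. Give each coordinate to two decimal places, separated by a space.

A=(0,0), D=(7.00,0)
B = A + 1.00·(cos320°, sin320°) = (0.7660, -0.6428)
|BD| = 6.2670
circle(B,5.00) ∩ circle(D,5.00): a=3.1335, h=3.8963
  candidates: C₊=(3.4834,3.5544) cross=24.418; C₋=(4.2827,-4.1971) cross=-24.418
  branch - wants cross < 0 → take C=(4.2827,-4.1971) (cross=-24.418)
ex = (C−B)/|BC| = (0.7033,-0.7109); ey = (0.7109,0.7033)
P = B + 2.81·ex + -3.00·ey = (0.6098,-4.7503)

0.61 -4.75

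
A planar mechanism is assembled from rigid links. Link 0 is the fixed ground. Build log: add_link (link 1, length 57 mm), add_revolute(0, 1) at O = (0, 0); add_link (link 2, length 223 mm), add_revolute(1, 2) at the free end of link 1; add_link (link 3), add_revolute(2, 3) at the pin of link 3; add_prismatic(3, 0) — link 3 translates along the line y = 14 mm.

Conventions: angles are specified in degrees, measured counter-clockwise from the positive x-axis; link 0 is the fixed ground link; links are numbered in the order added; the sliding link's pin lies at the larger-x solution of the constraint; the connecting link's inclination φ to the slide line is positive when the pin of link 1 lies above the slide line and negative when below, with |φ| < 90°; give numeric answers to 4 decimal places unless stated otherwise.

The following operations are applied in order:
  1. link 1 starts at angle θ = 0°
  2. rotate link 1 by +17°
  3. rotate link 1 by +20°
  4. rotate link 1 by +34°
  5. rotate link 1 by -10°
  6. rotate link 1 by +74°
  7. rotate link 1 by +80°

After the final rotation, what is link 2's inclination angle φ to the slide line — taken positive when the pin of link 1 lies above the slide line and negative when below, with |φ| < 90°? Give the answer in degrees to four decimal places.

geometry: r = 57 mm, L = 223 mm, e = 14 mm; θ starts at 0°
rotate link 1 by +17°: θ ← 0° +17° = 17°
rotate link 1 by +20°: θ ← 17° +20° = 37°
rotate link 1 by +34°: θ ← 37° +34° = 71°
rotate link 1 by -10°: θ ← 71° -10° = 61°
rotate link 1 by +74°: θ ← 61° +74° = 135°
rotate link 1 by +80°: θ ← 135° +80° = 215°
h = r sin θ − e = -32.693857 − 14 = -46.693857
sin φ = h / L = -46.693857 / 223 = -0.20938949
φ = arcsin(-0.20938949) = -12.086577°

-12.0866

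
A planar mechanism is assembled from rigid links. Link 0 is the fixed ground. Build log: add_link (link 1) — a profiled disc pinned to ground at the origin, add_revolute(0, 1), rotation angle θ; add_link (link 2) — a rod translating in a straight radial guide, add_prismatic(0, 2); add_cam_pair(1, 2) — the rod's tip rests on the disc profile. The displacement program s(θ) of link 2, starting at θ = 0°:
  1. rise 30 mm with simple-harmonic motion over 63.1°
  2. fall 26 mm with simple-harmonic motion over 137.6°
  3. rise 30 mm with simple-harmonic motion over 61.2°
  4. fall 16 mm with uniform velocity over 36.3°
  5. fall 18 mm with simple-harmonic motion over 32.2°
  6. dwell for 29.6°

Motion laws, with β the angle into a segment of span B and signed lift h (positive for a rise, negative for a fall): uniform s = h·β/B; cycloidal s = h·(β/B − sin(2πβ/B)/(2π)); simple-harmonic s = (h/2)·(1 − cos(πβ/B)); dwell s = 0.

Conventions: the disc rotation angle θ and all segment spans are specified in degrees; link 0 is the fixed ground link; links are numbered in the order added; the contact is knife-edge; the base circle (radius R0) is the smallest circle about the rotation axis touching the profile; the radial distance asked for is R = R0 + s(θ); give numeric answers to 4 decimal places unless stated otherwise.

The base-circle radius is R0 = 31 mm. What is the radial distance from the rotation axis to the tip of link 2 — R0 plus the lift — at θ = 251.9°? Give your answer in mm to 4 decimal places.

seg 1 [0°–63.1°] simple-harmonic, h=30: full span → s += 30 → s = 30.0000
seg 2 [63.1°–200.7°] simple-harmonic, h=-26: full span → s += -26 → s = 4.0000
seg 3 [200.7°–261.9°] simple-harmonic, h=30: θ=251.9° here. β=51.2, B=61.2. 30/2·(1 − cos(π·0.8366)) = 28.0667 → s = 32.0667
R = R0 + s = 31 + 32.0667 = 63.0667

63.0667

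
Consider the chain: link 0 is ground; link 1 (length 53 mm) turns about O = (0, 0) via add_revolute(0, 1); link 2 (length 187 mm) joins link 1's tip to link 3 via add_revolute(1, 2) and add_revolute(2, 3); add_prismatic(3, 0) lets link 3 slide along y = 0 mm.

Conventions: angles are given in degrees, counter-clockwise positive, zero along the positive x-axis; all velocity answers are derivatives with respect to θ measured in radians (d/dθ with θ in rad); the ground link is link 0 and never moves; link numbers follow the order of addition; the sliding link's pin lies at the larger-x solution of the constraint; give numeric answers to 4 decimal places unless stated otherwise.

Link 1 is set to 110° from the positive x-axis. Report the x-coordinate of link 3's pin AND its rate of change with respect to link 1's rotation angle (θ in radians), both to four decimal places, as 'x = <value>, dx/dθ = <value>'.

geometry: r = 53 mm, L = 187 mm, e = 0 mm
crank pin P = (r cos θ, r sin θ) = (-18.127068, 49.803709)
h = r sin θ − e = 49.803709 − 0 = 49.803709
x = r cos θ + √(L² − h²) = -18.127068 + 180.245917 = 162.118849
dx/dθ = −r sin θ − h·r cos θ/√(L² − h²) (θ in radians; h = 49.803709) = -44.795023

x = 162.1188, dx/dθ = -44.7950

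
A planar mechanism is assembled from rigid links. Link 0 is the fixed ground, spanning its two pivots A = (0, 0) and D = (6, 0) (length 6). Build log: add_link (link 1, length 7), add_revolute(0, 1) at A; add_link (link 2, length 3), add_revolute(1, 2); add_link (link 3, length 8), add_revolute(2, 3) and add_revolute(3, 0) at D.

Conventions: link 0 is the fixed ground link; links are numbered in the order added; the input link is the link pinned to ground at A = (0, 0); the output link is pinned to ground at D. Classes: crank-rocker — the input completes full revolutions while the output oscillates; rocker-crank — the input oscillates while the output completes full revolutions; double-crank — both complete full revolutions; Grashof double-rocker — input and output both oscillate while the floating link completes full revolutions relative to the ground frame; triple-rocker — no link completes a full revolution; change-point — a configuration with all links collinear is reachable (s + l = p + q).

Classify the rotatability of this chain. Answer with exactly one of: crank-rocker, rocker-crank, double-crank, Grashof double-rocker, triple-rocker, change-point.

lengths: ground=6, input=7, coupler=3, output=8
sorted: s=3 (shortest), l=8 (longest), p+q=13
s + l = 11 vs p + q = 13
s + l < p + q (Grashof) with shortest = coupler link → Grashof double-rocker

Grashof double-rocker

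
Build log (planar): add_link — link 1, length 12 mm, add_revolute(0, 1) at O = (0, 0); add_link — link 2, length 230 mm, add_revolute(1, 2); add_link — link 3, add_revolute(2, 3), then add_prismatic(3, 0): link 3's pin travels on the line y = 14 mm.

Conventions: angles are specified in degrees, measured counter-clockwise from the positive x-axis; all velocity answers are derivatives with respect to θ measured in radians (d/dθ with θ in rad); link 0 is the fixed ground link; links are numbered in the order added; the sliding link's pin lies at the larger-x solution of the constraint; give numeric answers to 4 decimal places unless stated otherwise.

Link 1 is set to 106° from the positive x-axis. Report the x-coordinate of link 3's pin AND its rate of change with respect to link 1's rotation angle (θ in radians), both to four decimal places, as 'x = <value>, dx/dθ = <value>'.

geometry: r = 12 mm, L = 230 mm, e = 14 mm
crank pin P = (r cos θ, r sin θ) = (-3.307648, 11.535140)
h = r sin θ − e = 11.535140 − 14 = -2.464860
x = r cos θ + √(L² − h²) = -3.307648 + 229.986792 = 226.679144
dx/dθ = −r sin θ − h·r cos θ/√(L² − h²) (θ in radians; h = -2.464860) = -11.570590

x = 226.6791, dx/dθ = -11.5706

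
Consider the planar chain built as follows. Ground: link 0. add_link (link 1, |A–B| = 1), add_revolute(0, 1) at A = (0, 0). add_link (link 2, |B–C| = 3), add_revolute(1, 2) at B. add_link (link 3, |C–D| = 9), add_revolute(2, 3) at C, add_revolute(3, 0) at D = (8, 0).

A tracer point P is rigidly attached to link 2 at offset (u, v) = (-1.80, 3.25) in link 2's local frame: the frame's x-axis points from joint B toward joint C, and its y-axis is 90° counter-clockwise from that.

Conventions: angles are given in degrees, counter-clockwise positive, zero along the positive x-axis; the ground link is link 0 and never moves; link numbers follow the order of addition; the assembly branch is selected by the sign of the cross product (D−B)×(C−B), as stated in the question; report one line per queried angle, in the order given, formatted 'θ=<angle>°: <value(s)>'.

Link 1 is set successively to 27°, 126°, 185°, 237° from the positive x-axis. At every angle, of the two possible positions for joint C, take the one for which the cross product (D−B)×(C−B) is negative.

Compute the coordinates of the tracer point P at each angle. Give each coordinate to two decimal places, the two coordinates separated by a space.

A=(0,0), D=(8.00,0)
θ=27°: B = A + 1.00·(cos27°, sin27°) = (0.8910, 0.4540)
θ=27°: |BD| = 7.1235
θ=27°: circle(B,3.00) ∩ circle(D,9.00): a=-1.4920, h=2.6027
θ=27°:   candidates: C₊=(-0.4321,3.1465) cross=18.540; C₋=(-0.7638,-2.0483) cross=-18.540
θ=27°:   branch - wants cross < 0 → take C=(-0.7638,-2.0483) (cross=-18.540)
θ=27°: ex = (C−B)/|BC| = (-0.5516,-0.8341); ey = (0.8341,-0.5516)
θ=27°: P = B + -1.80·ex + 3.25·ey = (4.5947,0.1627)
θ=126°: B = A + 1.00·(cos126°, sin126°) = (-0.5878, 0.8090)
θ=126°: |BD| = 8.6258
θ=126°: circle(B,3.00) ∩ circle(D,9.00): a=0.1394, h=2.9968
θ=126°:   candidates: C₊=(-0.1680,3.7795) cross=25.849; C₋=(-0.7301,-2.1876) cross=-25.849
θ=126°:   branch - wants cross < 0 → take C=(-0.7301,-2.1876) (cross=-25.849)
θ=126°: ex = (C−B)/|BC| = (-0.0474,-0.9989); ey = (0.9989,-0.0474)
θ=126°: P = B + -1.80·ex + 3.25·ey = (2.7439,2.4528)
θ=185°: B = A + 1.00·(cos185°, sin185°) = (-0.9962, -0.0872)
θ=185°: |BD| = 8.9966
θ=185°: circle(B,3.00) ∩ circle(D,9.00): a=0.4968, h=2.9586
θ=185°:   candidates: C₊=(-0.5281,2.8761) cross=26.617; C₋=(-0.4708,-3.0408) cross=-26.617
θ=185°:   branch - wants cross < 0 → take C=(-0.4708,-3.0408) (cross=-26.617)
θ=185°: ex = (C−B)/|BC| = (0.1751,-0.9845); ey = (0.9845,0.1751)
θ=185°: P = B + -1.80·ex + 3.25·ey = (1.8883,2.2542)
θ=237°: B = A + 1.00·(cos237°, sin237°) = (-0.5446, -0.8387)
θ=237°: |BD| = 8.5857
θ=237°: circle(B,3.00) ∩ circle(D,9.00): a=0.0998, h=2.9983
θ=237°:   candidates: C₊=(-0.7382,2.1551) cross=25.743; C₋=(-0.1524,-3.8129) cross=-25.743
θ=237°:   branch - wants cross < 0 → take C=(-0.1524,-3.8129) (cross=-25.743)
θ=237°: ex = (C−B)/|BC| = (0.1307,-0.9914); ey = (0.9914,0.1307)
θ=237°: P = B + -1.80·ex + 3.25·ey = (2.4421,1.3708)

θ=27°: 4.59 0.16
θ=126°: 2.74 2.45
θ=185°: 1.89 2.25
θ=237°: 2.44 1.37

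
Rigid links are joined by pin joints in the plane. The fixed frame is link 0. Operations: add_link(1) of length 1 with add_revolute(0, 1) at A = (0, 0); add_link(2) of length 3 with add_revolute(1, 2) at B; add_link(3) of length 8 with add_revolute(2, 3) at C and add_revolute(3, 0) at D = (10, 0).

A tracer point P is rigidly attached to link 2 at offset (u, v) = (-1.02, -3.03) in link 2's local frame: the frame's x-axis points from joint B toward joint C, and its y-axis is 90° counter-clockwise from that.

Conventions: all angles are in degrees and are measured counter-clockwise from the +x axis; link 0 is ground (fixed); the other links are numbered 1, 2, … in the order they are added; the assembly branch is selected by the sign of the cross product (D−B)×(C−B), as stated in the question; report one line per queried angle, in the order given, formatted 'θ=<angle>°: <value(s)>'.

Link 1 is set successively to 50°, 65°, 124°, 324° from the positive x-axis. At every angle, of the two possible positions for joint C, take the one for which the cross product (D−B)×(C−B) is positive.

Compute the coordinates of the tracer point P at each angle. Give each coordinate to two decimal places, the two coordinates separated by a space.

A=(0,0), D=(10.00,0)
θ=50°: B = A + 1.00·(cos50°, sin50°) = (0.6428, 0.7660)
θ=50°: |BD| = 9.3885
θ=50°: circle(B,3.00) ∩ circle(D,8.00): a=1.7651, h=2.4257
θ=50°:   candidates: C₊=(2.6000,3.0397) cross=22.774; C₋=(2.2041,-1.7956) cross=-22.774
θ=50°:   branch + wants cross > 0 → take C=(2.6000,3.0397) (cross=22.774)
θ=50°: ex = (C−B)/|BC| = (0.6524,0.7579); ey = (-0.7579,0.6524)
θ=50°: P = B + -1.02·ex + -3.03·ey = (2.2737,-1.9838)
θ=65°: B = A + 1.00·(cos65°, sin65°) = (0.4226, 0.9063)
θ=65°: |BD| = 9.6202
θ=65°: circle(B,3.00) ∩ circle(D,8.00): a=1.9515, h=2.2785
θ=65°:   candidates: C₊=(2.5801,2.9908) cross=21.920; C₋=(2.1508,-1.5459) cross=-21.920
θ=65°:   branch + wants cross > 0 → take C=(2.5801,2.9908) (cross=21.920)
θ=65°: ex = (C−B)/|BC| = (0.7192,0.6948); ey = (-0.6948,0.7192)
θ=65°: P = B + -1.02·ex + -3.03·ey = (1.7944,-1.9815)
θ=124°: B = A + 1.00·(cos124°, sin124°) = (-0.5592, 0.8290)
θ=124°: |BD| = 10.5917
θ=124°: circle(B,3.00) ∩ circle(D,8.00): a=2.6995, h=1.3088
θ=124°:   candidates: C₊=(2.2344,1.9225) cross=13.862; C₋=(2.0296,-0.6870) cross=-13.862
θ=124°:   branch + wants cross > 0 → take C=(2.2344,1.9225) (cross=13.862)
θ=124°: ex = (C−B)/|BC| = (0.9312,0.3645); ey = (-0.3645,0.9312)
θ=124°: P = B + -1.02·ex + -3.03·ey = (-0.4046,-2.3643)
θ=324°: B = A + 1.00·(cos324°, sin324°) = (0.8090, -0.5878)
θ=324°: |BD| = 9.2098
θ=324°: circle(B,3.00) ∩ circle(D,8.00): a=1.6189, h=2.5257
θ=324°:   candidates: C₊=(2.2634,2.0361) cross=23.261; C₋=(2.5858,-3.0050) cross=-23.261
θ=324°:   branch + wants cross > 0 → take C=(2.2634,2.0361) (cross=23.261)
θ=324°: ex = (C−B)/|BC| = (0.4848,0.8746); ey = (-0.8746,0.4848)
θ=324°: P = B + -1.02·ex + -3.03·ey = (2.9646,-2.9489)

θ=50°: 2.27 -1.98
θ=65°: 1.79 -1.98
θ=124°: -0.40 -2.36
θ=324°: 2.96 -2.95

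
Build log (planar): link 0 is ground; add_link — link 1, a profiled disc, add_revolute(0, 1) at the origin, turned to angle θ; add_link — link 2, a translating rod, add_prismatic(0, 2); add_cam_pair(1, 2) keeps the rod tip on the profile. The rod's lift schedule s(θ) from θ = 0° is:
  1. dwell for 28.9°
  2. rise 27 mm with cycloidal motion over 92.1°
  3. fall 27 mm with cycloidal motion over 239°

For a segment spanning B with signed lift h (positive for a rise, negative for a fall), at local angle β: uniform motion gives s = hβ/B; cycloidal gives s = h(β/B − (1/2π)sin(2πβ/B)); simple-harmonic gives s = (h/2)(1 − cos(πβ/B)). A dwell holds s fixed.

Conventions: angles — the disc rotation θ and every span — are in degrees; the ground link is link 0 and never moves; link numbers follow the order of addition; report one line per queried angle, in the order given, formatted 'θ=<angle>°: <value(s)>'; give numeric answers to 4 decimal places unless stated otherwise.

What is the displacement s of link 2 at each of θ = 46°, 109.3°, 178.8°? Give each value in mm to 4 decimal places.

seg 1 [0°–28.9°] dwell: s stays 0.0000
seg 2 [28.9°–121°] cycloidal, h=27: θ=46° here. β=17.1, B=92.1. 27·(0.1857 − sin(2π·0.1857)/(2π)) = 1.0621 → s = 1.0621
seg 2 [28.9°–121°] cycloidal, h=27: θ=109.3° here. β=80.4, B=92.1. 27·(0.8730 − sin(2π·0.8730)/(2π)) = 26.6472 → s = 26.6472
seg 2 [28.9°–121°] cycloidal, h=27: full span → s += 27 → s = 27.0000
seg 3 [121°–360°] cycloidal, h=-27: θ=178.8° here. β=57.8, B=239. -27·(0.2418 − sin(2π·0.2418)/(2π)) = -2.2382 → s = 24.7618

θ=46°: 1.0621
θ=109.3°: 26.6472
θ=178.8°: 24.7618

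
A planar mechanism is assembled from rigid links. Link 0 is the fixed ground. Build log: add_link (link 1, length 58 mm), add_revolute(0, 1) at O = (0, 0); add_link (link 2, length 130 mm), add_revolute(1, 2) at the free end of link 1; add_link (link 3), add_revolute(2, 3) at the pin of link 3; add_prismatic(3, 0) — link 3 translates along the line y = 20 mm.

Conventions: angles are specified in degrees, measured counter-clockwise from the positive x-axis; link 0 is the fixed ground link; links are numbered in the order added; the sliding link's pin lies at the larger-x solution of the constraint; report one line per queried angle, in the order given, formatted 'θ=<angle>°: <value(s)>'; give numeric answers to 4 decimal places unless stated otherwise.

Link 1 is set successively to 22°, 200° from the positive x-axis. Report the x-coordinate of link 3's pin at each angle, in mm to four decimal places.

geometry: r = 58 mm, L = 130 mm, e = 20 mm
θ=22°: crank pin P = (r cos θ, r sin θ) = (53.776664, 21.727182)
θ=22°: h = r sin θ − e = 21.727182 − 20 = 1.727182
θ=22°: x = r cos θ + √(L² − h²) = 53.776664 + 129.988526 = 183.765189
θ=200°: crank pin P = (r cos θ, r sin θ) = (-54.502172, -19.837168)
θ=200°: h = r sin θ − e = -19.837168 − 20 = -39.837168
θ=200°: x = r cos θ + √(L² − h²) = -54.502172 + 123.745707 = 69.243535

θ=22°: 183.7652
θ=200°: 69.2435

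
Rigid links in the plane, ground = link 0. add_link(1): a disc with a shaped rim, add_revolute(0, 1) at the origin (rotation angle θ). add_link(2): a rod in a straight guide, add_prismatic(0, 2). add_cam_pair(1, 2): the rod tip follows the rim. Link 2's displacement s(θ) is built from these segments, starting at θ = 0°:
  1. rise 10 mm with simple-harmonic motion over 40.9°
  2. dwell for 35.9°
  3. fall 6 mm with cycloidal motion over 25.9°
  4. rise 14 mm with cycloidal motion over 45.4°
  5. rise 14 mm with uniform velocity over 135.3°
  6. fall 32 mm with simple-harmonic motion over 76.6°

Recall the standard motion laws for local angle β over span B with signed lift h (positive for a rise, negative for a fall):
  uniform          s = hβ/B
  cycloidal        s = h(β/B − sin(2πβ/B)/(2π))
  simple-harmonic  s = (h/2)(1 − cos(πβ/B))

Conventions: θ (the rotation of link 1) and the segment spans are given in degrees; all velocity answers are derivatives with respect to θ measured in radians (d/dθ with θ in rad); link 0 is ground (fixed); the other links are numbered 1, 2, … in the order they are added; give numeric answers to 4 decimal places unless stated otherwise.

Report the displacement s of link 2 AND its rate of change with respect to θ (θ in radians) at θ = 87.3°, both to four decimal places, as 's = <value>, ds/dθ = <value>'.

segment 1 (0° to 40.9°, simple-harmonic, h = 10) is passed completely: s = 0.0000 + (10) = 10.0000
segment 2 (40.9° to 76.8°, dwell): s unchanged at 10.0000
θ = 87.3° falls in segment 3 (76.8° to 102.7°, cycloidal, h = -6): β = 87.3 − 76.8 = 10.5°, B = 25.9°; Δs = -6·(0.4054 − sin(2π·0.4054)/(2π)) = -1.8977; s = 10.0000 − 1.8977 = 8.1023
velocity in seg [76.8°–102.7°] (cycloidal), θ in radians: β = 10.5° = 0.1833 rad, B = 25.9° = 0.4520 rad; ds/dθ = (h/B)(1 − cos(2πβ/B)) = ((-6)/0.4520)(1 − cos(2π·0.4054)) = -24.270089 mm/rad

s = 8.1023, ds/dθ = -24.2701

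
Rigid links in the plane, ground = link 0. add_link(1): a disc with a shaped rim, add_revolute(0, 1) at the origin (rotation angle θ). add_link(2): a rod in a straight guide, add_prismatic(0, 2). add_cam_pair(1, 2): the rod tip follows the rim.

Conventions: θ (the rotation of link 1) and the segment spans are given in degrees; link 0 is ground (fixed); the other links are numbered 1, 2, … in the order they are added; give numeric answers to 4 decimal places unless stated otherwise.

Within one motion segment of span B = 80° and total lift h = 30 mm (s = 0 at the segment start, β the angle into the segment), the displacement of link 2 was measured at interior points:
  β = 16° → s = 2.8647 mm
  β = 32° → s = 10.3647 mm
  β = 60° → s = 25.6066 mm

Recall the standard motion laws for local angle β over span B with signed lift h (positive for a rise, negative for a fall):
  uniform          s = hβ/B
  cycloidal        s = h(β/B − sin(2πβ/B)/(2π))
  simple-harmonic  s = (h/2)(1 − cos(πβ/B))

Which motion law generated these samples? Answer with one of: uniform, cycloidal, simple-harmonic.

candidates at β/B = r: uniform s = h·r (linear in β); cycloidal s = h·(r − sin(2πr)/(2π)); simple-harmonic s = (h/2)(1 − cos(πr))
β=16°: printed 2.8647 | uniform 6.0000, cycloidal 1.4590, simple-harmonic 2.8647
β=32°: printed 10.3647 | uniform 12.0000, cycloidal 9.1935, simple-harmonic 10.3647
β=60°: printed 25.6066 | uniform 22.5000, cycloidal 27.2746, simple-harmonic 25.6066
only one law matches every sample → simple-harmonic

simple-harmonic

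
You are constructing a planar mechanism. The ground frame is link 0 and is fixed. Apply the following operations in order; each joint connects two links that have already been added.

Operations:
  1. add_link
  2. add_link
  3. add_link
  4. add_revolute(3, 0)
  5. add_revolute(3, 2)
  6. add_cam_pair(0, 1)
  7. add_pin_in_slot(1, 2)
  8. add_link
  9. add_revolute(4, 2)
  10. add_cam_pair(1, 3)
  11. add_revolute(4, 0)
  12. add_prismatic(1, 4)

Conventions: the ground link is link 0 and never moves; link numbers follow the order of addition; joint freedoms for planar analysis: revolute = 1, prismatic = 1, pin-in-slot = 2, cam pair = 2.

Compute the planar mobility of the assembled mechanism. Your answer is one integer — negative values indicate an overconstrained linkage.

L=1 J1=0 J2=0
add link → L=2 J1=0 J2=0
add link → L=3 J1=0 J2=0
add link → L=4 J1=0 J2=0
R@3,0 dof=1 J1 → L=4 J1=1 J2=0
R@3,2 dof=1 J1 → L=4 J1=2 J2=0
C@0,1 dof=2 J2 → L=4 J1=2 J2=1
PS@1,2 dof=2 J2 → L=4 J1=2 J2=2
add link → L=5 J1=2 J2=2
R@4,2 dof=1 J1 → L=5 J1=3 J2=2
C@1,3 dof=2 J2 → L=5 J1=3 J2=3
R@4,0 dof=1 J1 → L=5 J1=4 J2=3
P@1,4 dof=1 J1 → L=5 J1=5 J2=3
M=3(L−1)−2J1−J2=3·4−2·5−3=-1

M = -1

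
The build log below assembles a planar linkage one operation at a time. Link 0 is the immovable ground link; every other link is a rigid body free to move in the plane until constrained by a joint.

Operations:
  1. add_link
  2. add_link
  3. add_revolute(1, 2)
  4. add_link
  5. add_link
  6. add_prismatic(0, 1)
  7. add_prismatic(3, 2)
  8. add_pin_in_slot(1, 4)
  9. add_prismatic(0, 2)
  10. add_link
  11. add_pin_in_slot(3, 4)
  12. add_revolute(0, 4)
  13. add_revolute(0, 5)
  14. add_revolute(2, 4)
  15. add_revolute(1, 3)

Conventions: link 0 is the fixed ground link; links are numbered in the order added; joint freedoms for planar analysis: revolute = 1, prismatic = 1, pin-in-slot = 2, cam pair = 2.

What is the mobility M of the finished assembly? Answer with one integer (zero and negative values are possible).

(L,J1,J2)=(1,0,0); link0 fixed
link1: (2,0,0)
link2: (3,0,0)
R 1-2 [J1]: (3,1,0)
link3: (4,1,0)
link4: (5,1,0)
P 0-1 [J1]: (5,2,0)
P 3-2 [J1]: (5,3,0)
PS 1-4 [J2]: (5,3,1)
P 0-2 [J1]: (5,4,1)
link5: (6,4,1)
PS 3-4 [J2]: (6,4,2)
R 0-4 [J1]: (6,5,2)
R 0-5 [J1]: (6,6,2)
R 2-4 [J1]: (6,7,2)
R 1-3 [J1]: (6,8,2)
Grübler: 3·5 − 2·8 − 2 = -3

M = -3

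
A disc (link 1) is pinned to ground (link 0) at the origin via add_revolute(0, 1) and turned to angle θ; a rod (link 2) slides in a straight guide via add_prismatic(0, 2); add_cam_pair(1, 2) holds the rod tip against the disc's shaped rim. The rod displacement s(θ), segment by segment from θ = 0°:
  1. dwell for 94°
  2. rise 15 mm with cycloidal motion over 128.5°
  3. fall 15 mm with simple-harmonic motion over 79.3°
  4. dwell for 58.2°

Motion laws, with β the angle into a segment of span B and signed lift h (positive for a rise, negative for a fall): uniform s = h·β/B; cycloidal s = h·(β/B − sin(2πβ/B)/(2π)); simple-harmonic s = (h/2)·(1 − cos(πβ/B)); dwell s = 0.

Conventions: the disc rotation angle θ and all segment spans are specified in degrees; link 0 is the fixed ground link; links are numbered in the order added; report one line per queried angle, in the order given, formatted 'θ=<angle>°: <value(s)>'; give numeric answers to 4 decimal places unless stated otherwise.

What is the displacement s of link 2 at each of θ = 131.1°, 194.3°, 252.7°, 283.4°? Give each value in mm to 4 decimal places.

segment 1 (0° to 94°, dwell): s unchanged at 0.0000
θ = 131.1° falls in segment 2 (94° to 222.5°, cycloidal, h = 15): β = 131.1 − 94 = 37.1°, B = 128.5°; Δs = 15·(0.2887 − sin(2π·0.2887)/(2π)) = 2.0137; s = 0.0000 + 2.0137 = 2.0137
θ = 194.3° falls in segment 2 (94° to 222.5°, cycloidal, h = 15): β = 194.3 − 94 = 100.3°, B = 128.5°; Δs = 15·(0.7805 − sin(2π·0.7805)/(2π)) = 14.0517; s = 0.0000 + 14.0517 = 14.0517
segment 2 (94° to 222.5°, cycloidal, h = 15) is passed completely: s = 0.0000 + (15) = 15.0000
θ = 252.7° falls in segment 3 (222.5° to 301.8°, simple-harmonic, h = -15): β = 252.7 − 222.5 = 30.2°, B = 79.3°; Δs = -15/2·(1 − cos(π·0.3808)) = -4.7573; s = 15.0000 − 4.7573 = 10.2427
θ = 283.4° falls in segment 3 (222.5° to 301.8°, simple-harmonic, h = -15): β = 283.4 − 222.5 = 60.9°, B = 79.3°; Δs = -15/2·(1 − cos(π·0.7680)) = -13.0941; s = 15.0000 − 13.0941 = 1.9059

θ=131.1°: 2.0137
θ=194.3°: 14.0517
θ=252.7°: 10.2427
θ=283.4°: 1.9059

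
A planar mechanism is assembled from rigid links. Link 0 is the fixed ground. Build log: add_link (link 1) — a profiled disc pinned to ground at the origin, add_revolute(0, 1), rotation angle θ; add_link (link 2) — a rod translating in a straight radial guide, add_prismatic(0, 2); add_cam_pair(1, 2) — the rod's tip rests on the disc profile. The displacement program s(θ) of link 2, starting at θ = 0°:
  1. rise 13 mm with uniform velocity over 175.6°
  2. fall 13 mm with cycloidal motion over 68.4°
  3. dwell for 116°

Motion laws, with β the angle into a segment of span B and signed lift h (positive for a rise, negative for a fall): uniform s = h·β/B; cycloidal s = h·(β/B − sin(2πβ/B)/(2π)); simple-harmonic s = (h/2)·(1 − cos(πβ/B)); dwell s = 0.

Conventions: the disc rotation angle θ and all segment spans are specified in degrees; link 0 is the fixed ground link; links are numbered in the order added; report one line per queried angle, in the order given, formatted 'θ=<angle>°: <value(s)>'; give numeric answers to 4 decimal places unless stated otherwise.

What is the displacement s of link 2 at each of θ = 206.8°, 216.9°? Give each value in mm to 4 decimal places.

seg 1 [0°–175.6°] uniform, h=13: full span → s += 13 → s = 13.0000
seg 2 [175.6°–244°] cycloidal, h=-13: θ=206.8° here. β=31.2, B=68.4. -13·(0.4561 − sin(2π·0.4561)/(2π)) = -5.3668 → s = 7.6332
seg 2 [175.6°–244°] cycloidal, h=-13: θ=216.9° here. β=41.3, B=68.4. -13·(0.6038 − sin(2π·0.6038)/(2π)) = -9.1052 → s = 3.8948

θ=206.8°: 7.6332
θ=216.9°: 3.8948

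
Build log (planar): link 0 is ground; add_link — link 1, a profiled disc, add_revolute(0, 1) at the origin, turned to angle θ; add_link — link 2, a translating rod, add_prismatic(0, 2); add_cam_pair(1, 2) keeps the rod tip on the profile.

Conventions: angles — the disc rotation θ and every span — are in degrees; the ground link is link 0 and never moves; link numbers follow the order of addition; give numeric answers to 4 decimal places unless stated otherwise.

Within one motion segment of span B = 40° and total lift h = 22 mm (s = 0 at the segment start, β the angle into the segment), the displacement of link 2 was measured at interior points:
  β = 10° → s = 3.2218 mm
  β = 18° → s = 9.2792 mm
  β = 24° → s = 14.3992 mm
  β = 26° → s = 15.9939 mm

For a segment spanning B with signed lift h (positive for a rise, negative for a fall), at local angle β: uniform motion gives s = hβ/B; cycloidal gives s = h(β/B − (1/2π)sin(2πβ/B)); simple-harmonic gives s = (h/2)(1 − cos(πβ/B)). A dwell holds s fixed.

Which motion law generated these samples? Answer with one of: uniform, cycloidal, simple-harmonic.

candidates at β/B = r: uniform s = h·r (linear in β); cycloidal s = h·(r − sin(2πr)/(2π)); simple-harmonic s = (h/2)(1 − cos(πr))
β=10°: printed 3.2218 | uniform 5.5000, cycloidal 1.9986, simple-harmonic 3.2218
β=18°: printed 9.2792 | uniform 9.9000, cycloidal 8.8180, simple-harmonic 9.2792
β=24°: printed 14.3992 | uniform 13.2000, cycloidal 15.2581, simple-harmonic 14.3992
β=26°: printed 15.9939 | uniform 14.3000, cycloidal 17.1327, simple-harmonic 15.9939
only one law matches every sample → simple-harmonic

simple-harmonic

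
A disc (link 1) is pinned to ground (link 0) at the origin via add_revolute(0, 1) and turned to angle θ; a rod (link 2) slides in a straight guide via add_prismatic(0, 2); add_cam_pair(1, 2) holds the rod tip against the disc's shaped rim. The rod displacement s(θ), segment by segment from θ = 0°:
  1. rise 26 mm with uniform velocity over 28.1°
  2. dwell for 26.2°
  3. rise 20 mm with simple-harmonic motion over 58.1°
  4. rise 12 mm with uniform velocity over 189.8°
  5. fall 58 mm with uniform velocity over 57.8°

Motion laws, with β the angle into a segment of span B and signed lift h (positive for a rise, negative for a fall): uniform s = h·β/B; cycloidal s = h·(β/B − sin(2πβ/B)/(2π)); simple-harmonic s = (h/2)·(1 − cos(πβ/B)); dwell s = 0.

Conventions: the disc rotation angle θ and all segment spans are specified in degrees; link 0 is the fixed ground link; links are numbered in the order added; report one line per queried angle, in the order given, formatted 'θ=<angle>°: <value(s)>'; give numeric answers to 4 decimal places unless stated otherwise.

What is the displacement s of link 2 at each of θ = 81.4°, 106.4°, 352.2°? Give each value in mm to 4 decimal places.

segment 1 (0° to 28.1°, uniform, h = 26) is passed completely: s = 0.0000 + (26) = 26.0000
segment 2 (28.1° to 54.3°, dwell): s unchanged at 26.0000
θ = 81.4° falls in segment 3 (54.3° to 112.4°, simple-harmonic, h = 20): β = 81.4 − 54.3 = 27.1°, B = 58.1°; Δs = 20/2·(1 − cos(π·0.4664)) = 8.9475; s = 26.0000 + 8.9475 = 34.9475
θ = 106.4° falls in segment 3 (54.3° to 112.4°, simple-harmonic, h = 20): β = 106.4 − 54.3 = 52.1°, B = 58.1°; Δs = 20/2·(1 − cos(π·0.8967)) = 19.4783; s = 26.0000 + 19.4783 = 45.4783
segment 3 (54.3° to 112.4°, simple-harmonic, h = 20) is passed completely: s = 26.0000 + (20) = 46.0000
segment 4 (112.4° to 302.2°, uniform, h = 12) is passed completely: s = 46.0000 + (12) = 58.0000
θ = 352.2° falls in segment 5 (302.2° to 360°, uniform, h = -58): β = 352.2 − 302.2 = 50°, B = 57.8°; Δs = -58·50/57.8 = -50.1730; s = 58.0000 − 50.1730 = 7.8270

θ=81.4°: 34.9475
θ=106.4°: 45.4783
θ=352.2°: 7.8270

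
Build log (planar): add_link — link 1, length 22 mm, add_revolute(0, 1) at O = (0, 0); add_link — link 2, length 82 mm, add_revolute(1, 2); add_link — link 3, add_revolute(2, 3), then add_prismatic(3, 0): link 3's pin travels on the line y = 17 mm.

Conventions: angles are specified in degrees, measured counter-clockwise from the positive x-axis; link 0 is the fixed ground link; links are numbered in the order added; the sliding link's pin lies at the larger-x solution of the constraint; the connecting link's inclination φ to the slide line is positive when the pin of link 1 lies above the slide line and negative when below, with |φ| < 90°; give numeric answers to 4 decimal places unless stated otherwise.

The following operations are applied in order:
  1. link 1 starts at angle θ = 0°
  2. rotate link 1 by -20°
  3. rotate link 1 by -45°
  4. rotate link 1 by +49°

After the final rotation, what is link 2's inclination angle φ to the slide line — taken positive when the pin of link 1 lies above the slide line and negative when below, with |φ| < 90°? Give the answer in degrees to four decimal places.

geometry: r = 22 mm, L = 82 mm, e = 17 mm; θ starts at 0°
rotate link 1 by -20°: θ ← 0° -20° = -20°
rotate link 1 by -45°: θ ← -20° -45° = -65°
rotate link 1 by +49°: θ ← -65° +49° = -16°
h = r sin θ − e = -6.064022 − 17 = -23.064022
sin φ = h / L = -23.064022 / 82 = -0.28126856
φ = arcsin(-0.28126856) = -16.335931°

-16.3359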